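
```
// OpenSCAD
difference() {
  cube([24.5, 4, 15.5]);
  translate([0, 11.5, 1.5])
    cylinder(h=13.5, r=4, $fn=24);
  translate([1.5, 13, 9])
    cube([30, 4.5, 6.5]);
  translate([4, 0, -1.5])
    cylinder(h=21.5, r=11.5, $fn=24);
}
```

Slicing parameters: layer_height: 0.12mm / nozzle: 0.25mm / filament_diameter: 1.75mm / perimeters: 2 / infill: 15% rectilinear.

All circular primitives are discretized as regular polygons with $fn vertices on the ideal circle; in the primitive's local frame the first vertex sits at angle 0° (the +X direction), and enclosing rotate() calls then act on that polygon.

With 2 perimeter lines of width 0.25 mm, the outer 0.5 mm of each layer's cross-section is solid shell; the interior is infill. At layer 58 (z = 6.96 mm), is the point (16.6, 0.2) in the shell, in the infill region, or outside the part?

shell

At z = 6.96 mm: the 24.5×4 cube contributes its full rectangle; the cylinder at (0, 11.5): section is a regular 24-gon, circumradius r=4; the cube at (1.5, 13) is not intersected at this z (z outside [9, 15.5]); the r=11.5 cylinder at (4, 0) gives a regular 24-gon of circumradius 11.5 (constant along its height); Subtracting the remaining from the first: starting from the 24.5×4 cube, the r=4 cylinder at (0, 11.5) misses the remaining region (no effect); the r=11.5 cylinder at (4, 0) partially overlaps it — only the 60.80 mm² overlap (of its 410.75 mm²) is removed, clipping the outline — 1 connected region. Overall, the cross-section is a single solid region. The nearest boundary edge runs (24.50, 0.00)→(15.50, 0.00); distance from the point to it = 0.20 mm. The point is inside the cross-section, 0.20 mm from the nearest boundary — within the 0.5 mm shell band (2 × 0.25).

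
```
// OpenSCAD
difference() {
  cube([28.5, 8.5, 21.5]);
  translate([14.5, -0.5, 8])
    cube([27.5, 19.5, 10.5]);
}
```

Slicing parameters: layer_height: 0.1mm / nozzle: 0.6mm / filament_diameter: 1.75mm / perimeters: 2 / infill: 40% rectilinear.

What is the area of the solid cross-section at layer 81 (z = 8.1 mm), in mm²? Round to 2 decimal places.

At z = 8.1 mm: the 28.5×8.5 cube contributes its full rectangle (area 242.25 mm²); the cube at (14.5, -0.5) (footprint 27.5×19.5) is included at this height (area 536.25 mm²); Subtracting the remaining from the first: starting from the 28.5×8.5 cube (242.25 mm²), the 27.5×19.5 cube at (14.5, -0.5) partially overlaps it — only the 119.00 mm² overlap (of its 536.25 mm²) is removed, clipping the outline — area = 123.25 mm². Overall, the cross-section is a single solid region. Net area = 123.25 mm².

123.25 mm²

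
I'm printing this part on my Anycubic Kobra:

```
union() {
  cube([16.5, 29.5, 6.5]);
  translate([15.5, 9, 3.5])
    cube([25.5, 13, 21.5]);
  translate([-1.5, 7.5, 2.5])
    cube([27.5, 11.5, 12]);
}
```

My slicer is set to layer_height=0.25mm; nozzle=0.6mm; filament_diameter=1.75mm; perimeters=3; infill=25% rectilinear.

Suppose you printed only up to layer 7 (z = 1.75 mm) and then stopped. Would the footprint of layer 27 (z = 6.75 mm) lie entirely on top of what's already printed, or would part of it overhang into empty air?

Compare the two slices. At z = 1.75: the cube is present — its section is the full 16.5×29.5 rectangle (area 486.75 mm²); the cube at (15.5, 9) is not intersected at this z (z outside [3.5, 25]); the cube at (-1.5, 7.5) is not intersected at this z (z outside [2.5, 14.5]); Merging all regions: only the 16.5×29.5 cube is present, so the union is just that shape — area = 486.75 mm². At z = 6.75: the cube is not intersected at this z (z outside [0, 6.5]); the cube at (15.5, 9) is present — its section is the full 25.5×13 rectangle (area 331.50 mm²); the cube at (-1.5, 7.5) is present — its section is the full 27.5×11.5 rectangle (area 316.25 mm²); Merging all regions: the regions partially overlap — summed areas 647.75 mm² minus the doubly-counted overlap 105.00 mm² gives 542.75 mm² — area = 542.75 mm². Checking containment: at z = 6.75 the cross-section extends beyond the z = 1.75 cross-section by about 350.00 mm².

part overhangs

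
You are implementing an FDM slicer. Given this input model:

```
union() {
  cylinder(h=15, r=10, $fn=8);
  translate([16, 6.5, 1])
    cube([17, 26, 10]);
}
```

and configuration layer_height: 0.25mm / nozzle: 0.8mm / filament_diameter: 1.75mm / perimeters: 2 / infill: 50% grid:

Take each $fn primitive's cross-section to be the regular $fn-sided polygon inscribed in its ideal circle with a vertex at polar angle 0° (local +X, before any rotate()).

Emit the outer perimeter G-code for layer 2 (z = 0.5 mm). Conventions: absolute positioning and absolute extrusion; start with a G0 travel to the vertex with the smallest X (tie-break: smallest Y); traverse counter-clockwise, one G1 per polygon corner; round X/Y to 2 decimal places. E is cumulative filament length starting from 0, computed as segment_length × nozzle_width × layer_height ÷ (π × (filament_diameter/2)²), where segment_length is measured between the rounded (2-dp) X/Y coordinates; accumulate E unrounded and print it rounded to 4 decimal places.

G0 X-10.00 Y0.00 Z0.50
G1 X-7.07 Y-7.07 E0.6364
G1 X0.00 Y-10.00 E1.2727
G1 X7.07 Y-7.07 E1.9091
G1 X10.00 Y0.00 E2.5454
G1 X7.07 Y7.07 E3.1818
G1 X0.00 Y10.00 E3.8181
G1 X-7.07 Y7.07 E4.4545
G1 X-10.00 Y0.00 E5.0909

At z = 0.5 mm: the r=10 cylinder contributes a regular 8-gon of circumradius 10; the cube at (16, 6.5) does not reach this height (z outside [1, 11]); Merging all regions: only the r=10 cylinder is present, so the union is just that shape — 1 connected region. The outline is a single polygon with 8 vertices. Extrusion per mm of travel: 0.8 × 0.25 / (π × 0.875²) = 0.083150. Accumulating E over each segment gives final E = 5.0909.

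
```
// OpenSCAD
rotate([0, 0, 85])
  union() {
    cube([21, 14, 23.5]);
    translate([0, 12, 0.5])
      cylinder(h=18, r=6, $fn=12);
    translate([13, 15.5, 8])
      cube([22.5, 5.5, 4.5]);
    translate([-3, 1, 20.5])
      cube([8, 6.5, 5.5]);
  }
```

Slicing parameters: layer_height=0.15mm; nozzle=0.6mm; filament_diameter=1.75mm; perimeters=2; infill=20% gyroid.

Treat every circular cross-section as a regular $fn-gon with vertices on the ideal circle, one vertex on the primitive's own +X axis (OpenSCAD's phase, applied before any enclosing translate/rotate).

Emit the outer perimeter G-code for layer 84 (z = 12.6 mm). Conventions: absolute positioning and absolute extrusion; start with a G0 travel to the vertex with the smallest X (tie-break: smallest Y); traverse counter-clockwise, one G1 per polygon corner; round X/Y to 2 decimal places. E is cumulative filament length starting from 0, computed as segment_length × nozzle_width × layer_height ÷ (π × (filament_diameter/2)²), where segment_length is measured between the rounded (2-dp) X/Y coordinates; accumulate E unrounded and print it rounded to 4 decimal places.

At z = 12.6 mm: the cube is present — its section is the full 21×14 rectangle; the r=6 cylinder at (0, 12) contributes a regular 12-gon of circumradius 6; the cube at (13, 15.5) is not intersected at this z (z outside [8, 12.5]); the cube at (-3, 1) is not intersected at this z (z outside [20.5, 26]); Merging all regions: the regions partially overlap (shared area 38.46 mm²), so overlapping operands fuse into one piece — 1 connected region; (whole slice rotated 85° about Z — lengths, areas and connectivity unchanged). The outline is a single polygon with 13 vertices. Extrusion per mm of travel: 0.6 × 0.15 / (π × 0.875²) = 0.037418. Accumulating E over each segment gives final E = 3.0840.

G0 X-17.93 Y1.57 Z12.60
G1 X-17.39 Y-1.49 E0.1163
G1 X-15.40 Y-3.87 E0.2323
G1 X-12.48 Y-4.93 E0.3486
G1 X-9.42 Y-4.39 E0.4649
G1 X-7.04 Y-2.40 E0.5809
G1 X-5.98 Y0.52 E0.6972
G1 X0.00 Y0.00 E0.9218
G1 X1.83 Y20.92 E1.7075
G1 X-12.12 Y22.14 E2.2315
G1 X-13.47 Y6.66 E2.8129
G1 X-14.49 Y6.48 E2.8517
G1 X-16.87 Y4.49 E2.9678
G1 X-17.93 Y1.57 E3.0840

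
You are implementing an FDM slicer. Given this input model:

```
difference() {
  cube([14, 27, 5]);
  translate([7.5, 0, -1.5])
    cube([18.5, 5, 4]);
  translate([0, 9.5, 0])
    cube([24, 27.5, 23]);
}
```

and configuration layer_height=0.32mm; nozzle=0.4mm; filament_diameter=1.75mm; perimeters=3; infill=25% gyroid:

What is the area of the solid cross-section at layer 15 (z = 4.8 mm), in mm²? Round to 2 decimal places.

133.00 mm²

At z = 4.8 mm: the 14×27 cube contributes its full rectangle (area 378.00 mm²); the cube at (7.5, 0) does not reach this height (z outside [-1.5, 2.5]); the 24×27.5 cube at (0, 9.5) contributes its full rectangle (area 660.00 mm²); After the difference (first − rest): starting from the 14×27 cube (378.00 mm²), the 24×27.5 cube at (0, 9.5) partially overlaps it — only the 245.00 mm² overlap (of its 660.00 mm²) is removed, clipping the outline — area = 133.00 mm². Overall, the cross-section is a single solid region. Net area = 133.00 mm².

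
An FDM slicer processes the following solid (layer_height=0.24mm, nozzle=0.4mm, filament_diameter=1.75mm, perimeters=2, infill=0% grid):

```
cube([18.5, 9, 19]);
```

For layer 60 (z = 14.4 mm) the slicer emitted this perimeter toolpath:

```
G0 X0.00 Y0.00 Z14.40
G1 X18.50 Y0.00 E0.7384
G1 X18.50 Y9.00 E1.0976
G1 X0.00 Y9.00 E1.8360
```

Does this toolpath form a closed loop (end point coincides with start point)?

Start point (G0): (0.00, 0.00). End point (last G1): the path does not return to the start — open.

no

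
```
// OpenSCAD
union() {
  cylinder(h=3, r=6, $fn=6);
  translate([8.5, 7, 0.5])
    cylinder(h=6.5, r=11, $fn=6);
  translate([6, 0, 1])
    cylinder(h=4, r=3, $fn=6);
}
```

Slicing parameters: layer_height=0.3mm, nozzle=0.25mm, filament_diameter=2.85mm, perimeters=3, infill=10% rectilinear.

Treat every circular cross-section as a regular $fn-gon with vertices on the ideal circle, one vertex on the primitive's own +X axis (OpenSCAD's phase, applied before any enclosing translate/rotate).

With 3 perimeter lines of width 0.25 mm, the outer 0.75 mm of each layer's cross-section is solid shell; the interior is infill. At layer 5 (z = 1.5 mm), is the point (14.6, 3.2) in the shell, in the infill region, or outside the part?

infill

At z = 1.5 mm: the cylinder: section is a regular 6-gon, circumradius r=6; the r=11 cylinder at (8.5, 7) contributes a regular 6-gon of circumradius 11; the cylinder at (6, 0): section is a regular 6-gon, circumradius r=3; Merging all regions: the regions partially overlap (shared area 53.91 mm²), so overlapping operands fuse into one piece — 1 connected region. Overall, the cross-section is a single solid region. The nearest boundary edge runs (19.50, 7.00)→(14.00, -2.53); distance from the point to it = 2.34 mm. The point is inside the cross-section and 2.34 mm from the nearest boundary — more than the 0.75 mm shell width (3 × 0.25), so it's in the infill interior.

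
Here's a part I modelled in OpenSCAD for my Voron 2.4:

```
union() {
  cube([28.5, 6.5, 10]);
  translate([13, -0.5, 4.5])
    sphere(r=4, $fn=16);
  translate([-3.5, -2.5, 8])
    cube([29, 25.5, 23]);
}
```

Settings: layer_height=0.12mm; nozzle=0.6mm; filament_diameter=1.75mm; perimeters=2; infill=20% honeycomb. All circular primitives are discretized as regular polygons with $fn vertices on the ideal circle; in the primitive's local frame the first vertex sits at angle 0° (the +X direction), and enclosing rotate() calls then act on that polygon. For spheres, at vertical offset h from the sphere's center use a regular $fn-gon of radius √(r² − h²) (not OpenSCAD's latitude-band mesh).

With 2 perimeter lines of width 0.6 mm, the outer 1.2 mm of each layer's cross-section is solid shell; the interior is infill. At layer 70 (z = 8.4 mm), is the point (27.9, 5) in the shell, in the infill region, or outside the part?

At z = 8.4 mm: the 28.5×6.5 cube contributes its full rectangle; the r=4 sphere at (13, -0.5) slices to a regular 16-gon of circumradius 0.889 (√(r²−h²) with h=3.9 from center); the cube at (-3.5, -2.5) is present — its section is the full 29×25.5 rectangle; Taking the union: the regions partially overlap (shared area 168.17 mm²), so overlapping operands fuse into one piece — 1 connected region. Overall, the cross-section is a single solid region. The nearest boundary edge runs (28.50, 6.50)→(28.50, 0.00); distance from the point to it = 0.60 mm. The point is inside the cross-section, 0.60 mm from the nearest boundary — within the 1.2 mm shell band (2 × 0.6).

shell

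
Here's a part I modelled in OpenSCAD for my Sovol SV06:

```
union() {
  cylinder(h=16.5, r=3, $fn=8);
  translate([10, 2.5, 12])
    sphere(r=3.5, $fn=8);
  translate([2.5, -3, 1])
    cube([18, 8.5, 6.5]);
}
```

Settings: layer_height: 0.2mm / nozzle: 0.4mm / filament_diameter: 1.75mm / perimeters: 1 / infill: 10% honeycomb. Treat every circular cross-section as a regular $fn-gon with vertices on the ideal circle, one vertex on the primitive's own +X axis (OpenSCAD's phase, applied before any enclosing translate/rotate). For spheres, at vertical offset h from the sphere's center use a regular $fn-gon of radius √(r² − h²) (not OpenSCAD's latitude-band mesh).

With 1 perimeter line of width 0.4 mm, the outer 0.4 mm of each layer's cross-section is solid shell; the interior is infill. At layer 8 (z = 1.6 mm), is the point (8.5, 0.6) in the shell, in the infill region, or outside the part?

At z = 1.6 mm: the r=3 cylinder gives a regular 8-gon of circumradius 3 (constant along its height); the sphere at (10, 2.5) does not reach this height (|z−center|=10.400 > r=3.5); the 18×8.5 cube at (2.5, -3) contributes its full rectangle; Taking the union: the regions partially overlap (shared area 0.60 mm²), so overlapping operands fuse into one piece — 1 connected region. Overall, the cross-section is a single solid region. The nearest boundary edge runs (20.50, -3.00)→(2.50, -3.00); distance from the point to it = 3.60 mm. The point is inside the cross-section and 3.60 mm from the nearest boundary — more than the 0.4 mm shell width (1 × 0.4), so it's in the infill interior.

infill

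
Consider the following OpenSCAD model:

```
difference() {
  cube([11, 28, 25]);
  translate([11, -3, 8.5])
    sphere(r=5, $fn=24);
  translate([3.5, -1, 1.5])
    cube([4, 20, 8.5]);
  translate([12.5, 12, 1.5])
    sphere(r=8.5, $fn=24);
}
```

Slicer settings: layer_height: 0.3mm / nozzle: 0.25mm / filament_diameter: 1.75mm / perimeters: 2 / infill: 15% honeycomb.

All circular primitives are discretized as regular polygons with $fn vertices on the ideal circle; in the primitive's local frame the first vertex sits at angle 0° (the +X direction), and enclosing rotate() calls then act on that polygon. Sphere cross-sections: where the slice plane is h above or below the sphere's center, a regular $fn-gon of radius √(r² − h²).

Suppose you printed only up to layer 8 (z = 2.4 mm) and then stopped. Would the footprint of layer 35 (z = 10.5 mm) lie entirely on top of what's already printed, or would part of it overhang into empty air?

Compare the two slices. At z = 2.4: the cube (footprint 11×28) is included at this height (area 308.00 mm²); the sphere at (11, -3) does not reach this height (|z−center|=6.100 > r=5); the cube at (3.5, -1) is present — its section is the full 4×20 rectangle (area 80.00 mm²); the r=8.5 sphere at (12.5, 12) slices to a regular 24-gon of circumradius 8.452 (√(r²−h²) with h=0.9 from center) (area = (24/2)·8.452²·sin(360°/24) = 221.88 mm²); Taking the first minus the rest: starting from the 11×28 cube (308.00 mm²), the 4×20 cube at (3.5, -1) partially overlaps it — only the 76.00 mm² overlap (of its 80.00 mm²) is removed, clipping the outline; the r=8.5 sphere at (12.5, 12) partially overlaps it — only the 53.72 mm² overlap (of its 221.88 mm²) is removed, clipping the outline — area = 178.28 mm². At z = 10.5: the 11×28 cube contributes its full rectangle (area 308.00 mm²); the r=5 sphere at (11, -3) contributes a regular 24-gon of circumradius √(5²−2²) = 4.583 (area = (24/2)·4.583²·sin(360°/24) = 65.22 mm²); the cube at (3.5, -1) does not reach this height (z outside [1.5, 10]); the sphere at (12.5, 12) is not intersected at this z (|z−center|=9.000 > r=8.5); Subtracting the remaining from the first: starting from the 11×28 cube (308.00 mm²), the r=5 sphere at (11, -3) partially overlaps it — only the 3.70 mm² overlap (of its 65.22 mm²) is removed, clipping the outline — area = 304.30 mm². Checking containment: at z = 10.5 the cross-section extends beyond the z = 2.4 cross-section by about 129.72 mm².

part overhangs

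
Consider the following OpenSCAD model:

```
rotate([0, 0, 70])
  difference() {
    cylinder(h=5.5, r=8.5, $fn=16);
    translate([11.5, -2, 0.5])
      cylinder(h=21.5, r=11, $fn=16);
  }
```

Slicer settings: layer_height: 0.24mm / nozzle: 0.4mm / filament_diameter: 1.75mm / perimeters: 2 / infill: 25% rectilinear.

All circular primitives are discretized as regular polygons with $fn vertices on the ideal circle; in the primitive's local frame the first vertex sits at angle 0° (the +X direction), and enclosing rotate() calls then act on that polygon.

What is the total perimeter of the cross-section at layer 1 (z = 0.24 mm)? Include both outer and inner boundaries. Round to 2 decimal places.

At z = 0.24 mm: the r=8.5 cylinder contributes a regular 16-gon of circumradius 8.5 (perimeter = 2·16·8.500·sin(180°/16) = 53.06 mm); the cylinder at (11.5, -2) is not intersected at this z (z outside [0.5, 22]); After the difference (first − rest): none of the subtracted shapes is present at this height, so the r=8.5 cylinder is unchanged — boundary = 53.06 mm; (whole slice rotated 70° about Z — lengths, areas and connectivity unchanged). Overall, the cross-section is a single solid region. Total boundary length (outer) = 53.06 mm.

53.06 mm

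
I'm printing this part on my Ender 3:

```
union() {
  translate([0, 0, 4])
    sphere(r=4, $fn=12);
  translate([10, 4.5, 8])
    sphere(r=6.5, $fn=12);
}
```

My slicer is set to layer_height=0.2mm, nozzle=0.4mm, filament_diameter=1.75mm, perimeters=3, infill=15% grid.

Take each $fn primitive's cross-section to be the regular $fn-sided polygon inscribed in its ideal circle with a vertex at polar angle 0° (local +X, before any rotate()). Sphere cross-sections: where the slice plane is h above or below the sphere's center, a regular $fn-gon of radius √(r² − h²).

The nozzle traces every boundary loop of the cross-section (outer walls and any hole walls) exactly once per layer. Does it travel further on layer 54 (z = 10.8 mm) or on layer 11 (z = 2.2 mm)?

layer 11 (z = 2.2 mm)

Layer 54 (z = 10.8): the sphere is not intersected at this z (|z−center|=6.800 > r=4); the r=6.5 sphere at (10, 4.5) contributes a regular 12-gon of circumradius √(6.5²−2.8²) = 5.866 (perimeter = 2·12·5.866·sin(180°/12) = 36.44 mm); Merging all regions: only the r=6.5 sphere at (10, 4.5) is present, so the union is just that shape — boundary = 36.44 mm. So its perimeter = 36.44 mm. Layer 11 (z = 2.2): the r=4 sphere contributes a regular 12-gon of circumradius √(4²−1.8²) = 3.572 (perimeter = 2·12·3.572·sin(180°/12) = 22.19 mm); the r=6.5 sphere at (10, 4.5) contributes a regular 12-gon of circumradius √(6.5²−5.8²) = 2.934 (perimeter = 2·12·2.934·sin(180°/12) = 18.23 mm); Merging all regions: the 2 present regions are separate (no shared area or edge), so areas and boundary lengths simply add and each stays a separate island — boundary = 40.42 mm. So its perimeter = 40.42 mm. Layer 11 is larger (40.42 vs 36.44 mm).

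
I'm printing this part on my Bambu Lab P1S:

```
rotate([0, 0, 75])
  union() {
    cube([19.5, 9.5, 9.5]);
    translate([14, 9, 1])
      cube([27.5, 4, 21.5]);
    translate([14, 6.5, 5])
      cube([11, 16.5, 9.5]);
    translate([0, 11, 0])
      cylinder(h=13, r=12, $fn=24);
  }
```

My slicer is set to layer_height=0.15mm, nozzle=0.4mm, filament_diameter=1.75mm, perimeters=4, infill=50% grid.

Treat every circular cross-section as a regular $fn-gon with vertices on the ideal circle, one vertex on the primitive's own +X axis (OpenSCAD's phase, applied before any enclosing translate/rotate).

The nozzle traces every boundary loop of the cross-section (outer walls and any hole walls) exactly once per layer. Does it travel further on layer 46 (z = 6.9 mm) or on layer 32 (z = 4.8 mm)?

Layer 46 (z = 6.9): the cube (footprint 19.5×9.5) is included at this height (perimeter 58.00 mm); the 27.5×4 cube at (14, 9) contributes its full rectangle (perimeter 63.00 mm); the cube at (14, 6.5) is present — its section is the full 11×16.5 rectangle (perimeter 55.00 mm); the r=12 cylinder at (0, 11) contributes a regular 24-gon of circumradius 12 (perimeter = 2·24·12.000·sin(180°/24) = 75.18 mm); Merging all regions: the regions partially overlap (shared area 151.57 mm²), so the edge portions inside another operand are dropped and the merged outline is re-measured after clipping — boundary = 165.74 mm; (whole slice rotated 75° about Z — lengths, areas and connectivity unchanged). So its perimeter = 165.74 mm. Layer 32 (z = 4.8): the cube (footprint 19.5×9.5) is included at this height (perimeter 58.00 mm); the 27.5×4 cube at (14, 9) contributes its full rectangle (perimeter 63.00 mm); the cube at (14, 6.5) is not intersected at this z (z outside [5, 14.5]); the r=12 cylinder at (0, 11) contributes a regular 24-gon of circumradius 12 (perimeter = 2·24·12.000·sin(180°/24) = 75.18 mm); Merging all regions: the regions partially overlap (shared area 93.82 mm²), so the edge portions inside another operand are dropped and the merged outline is re-measured after clipping — boundary = 145.74 mm; (whole slice rotated 75° about Z — lengths, areas and connectivity unchanged). So its perimeter = 145.74 mm. Layer 46 is larger (165.74 vs 145.74 mm).

layer 46 (z = 6.9 mm)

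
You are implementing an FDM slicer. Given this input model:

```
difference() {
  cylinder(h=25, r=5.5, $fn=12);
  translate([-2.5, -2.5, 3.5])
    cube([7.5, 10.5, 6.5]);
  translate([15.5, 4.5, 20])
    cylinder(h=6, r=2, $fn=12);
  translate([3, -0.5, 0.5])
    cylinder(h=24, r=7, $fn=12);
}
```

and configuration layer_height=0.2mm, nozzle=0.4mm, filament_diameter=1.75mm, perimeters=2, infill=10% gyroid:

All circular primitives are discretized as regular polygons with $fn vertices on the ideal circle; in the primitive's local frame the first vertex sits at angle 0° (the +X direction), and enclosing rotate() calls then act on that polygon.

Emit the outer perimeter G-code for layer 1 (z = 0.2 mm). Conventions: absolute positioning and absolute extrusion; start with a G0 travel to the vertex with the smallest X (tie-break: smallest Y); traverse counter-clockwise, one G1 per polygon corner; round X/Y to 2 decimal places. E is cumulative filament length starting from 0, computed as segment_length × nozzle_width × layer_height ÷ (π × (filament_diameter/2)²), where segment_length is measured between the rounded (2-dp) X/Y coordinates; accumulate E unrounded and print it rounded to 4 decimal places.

At z = 0.2 mm: the cylinder: section is a regular 12-gon, circumradius r=5.5; the cube at (-2.5, -2.5) does not reach this height (z outside [3.5, 10]); the cylinder at (15.5, 4.5) does not reach this height (z outside [20, 26]); the cylinder at (3, -0.5) is not intersected at this z (z outside [0.5, 24.5]); Subtracting the remaining from the first: none of the subtracted shapes is present at this height, so the r=5.5 cylinder is unchanged — 1 connected region. The outline is a single polygon with 12 vertices. Extrusion per mm of travel: 0.4 × 0.2 / (π × 0.875²) = 0.033260. Accumulating E over each segment gives final E = 1.1359.

G0 X-5.50 Y0.00 Z0.20
G1 X-4.76 Y-2.75 E0.0947
G1 X-2.75 Y-4.76 E0.1893
G1 X0.00 Y-5.50 E0.2840
G1 X2.75 Y-4.76 E0.3787
G1 X4.76 Y-2.75 E0.4732
G1 X5.50 Y0.00 E0.5680
G1 X4.76 Y2.75 E0.6627
G1 X2.75 Y4.76 E0.7572
G1 X0.00 Y5.50 E0.8519
G1 X-2.75 Y4.76 E0.9467
G1 X-4.76 Y2.75 E1.0412
G1 X-5.50 Y0.00 E1.1359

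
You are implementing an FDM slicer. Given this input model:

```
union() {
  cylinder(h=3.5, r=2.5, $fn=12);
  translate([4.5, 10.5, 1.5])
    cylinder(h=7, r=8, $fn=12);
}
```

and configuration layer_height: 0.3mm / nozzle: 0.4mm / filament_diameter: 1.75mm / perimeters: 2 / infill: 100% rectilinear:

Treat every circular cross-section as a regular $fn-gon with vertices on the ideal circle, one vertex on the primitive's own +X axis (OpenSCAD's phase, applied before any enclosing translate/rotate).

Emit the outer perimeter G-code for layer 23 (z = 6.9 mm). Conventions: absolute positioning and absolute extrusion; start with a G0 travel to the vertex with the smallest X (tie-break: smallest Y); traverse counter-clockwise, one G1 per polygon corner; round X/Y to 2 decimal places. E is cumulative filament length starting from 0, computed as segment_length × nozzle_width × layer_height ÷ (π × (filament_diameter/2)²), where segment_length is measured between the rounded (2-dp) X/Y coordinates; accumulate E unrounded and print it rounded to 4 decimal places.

At z = 6.9 mm: the cylinder is not intersected at this z (z outside [0, 3.5]); the cylinder at (4.5, 10.5): section is a regular 12-gon, circumradius r=8; Combining (union): only the r=8 cylinder at (4.5, 10.5) is present, so the union is just that shape — 1 connected region. The outline is a single polygon with 12 vertices. Extrusion per mm of travel: 0.4 × 0.3 / (π × 0.875²) = 0.049890. Accumulating E over each segment gives final E = 2.4795.

G0 X-3.50 Y10.50 Z6.90
G1 X-2.43 Y6.50 E0.2066
G1 X0.50 Y3.57 E0.4133
G1 X4.50 Y2.50 E0.6199
G1 X8.50 Y3.57 E0.8265
G1 X11.43 Y6.50 E1.0332
G1 X12.50 Y10.50 E1.2398
G1 X11.43 Y14.50 E1.4463
G1 X8.50 Y17.43 E1.6531
G1 X4.50 Y18.50 E1.8596
G1 X0.50 Y17.43 E2.0662
G1 X-2.43 Y14.50 E2.2730
G1 X-3.50 Y10.50 E2.4795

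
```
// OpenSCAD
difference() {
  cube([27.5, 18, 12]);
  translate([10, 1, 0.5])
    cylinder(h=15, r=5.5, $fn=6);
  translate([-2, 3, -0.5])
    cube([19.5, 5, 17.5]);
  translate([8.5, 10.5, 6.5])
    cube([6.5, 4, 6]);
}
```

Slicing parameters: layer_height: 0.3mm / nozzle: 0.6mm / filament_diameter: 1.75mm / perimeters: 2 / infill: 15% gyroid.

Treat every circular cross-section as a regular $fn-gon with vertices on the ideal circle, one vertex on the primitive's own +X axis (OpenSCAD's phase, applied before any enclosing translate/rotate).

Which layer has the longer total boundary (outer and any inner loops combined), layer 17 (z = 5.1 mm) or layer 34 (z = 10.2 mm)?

Layer 17 (z = 5.1): the 27.5×18 cube contributes its full rectangle (perimeter 91.00 mm); the r=5.5 cylinder at (10, 1) contributes a regular 6-gon of circumradius 5.5 (perimeter = 2·6·5.500·sin(180°/6) = 33.00 mm); the 19.5×5 cube at (-2, 3) contributes its full rectangle (perimeter 49.00 mm); the cube at (8.5, 10.5) is absent (z outside [6.5, 12.5]); After the difference (first − rest): starting from the 27.5×18 cube, the r=5.5 cylinder at (10, 1) partially overlaps it — only the 49.72 mm² overlap (of its 78.59 mm²) is removed, clipping the outline; the 19.5×5 cube at (-2, 3) partially overlaps it — only the 67.89 mm² overlap (of its 97.50 mm²) is removed, clipping the outline — boundary = 114.39 mm. So its perimeter = 114.39 mm. Layer 34 (z = 10.2): the 27.5×18 cube contributes its full rectangle (perimeter 91.00 mm); the r=5.5 cylinder at (10, 1) gives a regular 6-gon of circumradius 5.5 (constant along its height) (perimeter = 2·6·5.500·sin(180°/6) = 33.00 mm); the cube at (-2, 3) is present — its section is the full 19.5×5 rectangle (perimeter 49.00 mm); the cube at (8.5, 10.5) is present — its section is the full 6.5×4 rectangle (perimeter 21.00 mm); Subtracting the remaining from the first: starting from the 27.5×18 cube, the r=5.5 cylinder at (10, 1) partially overlaps it — only the 49.72 mm² overlap (of its 78.59 mm²) is removed, clipping the outline; the 19.5×5 cube at (-2, 3) partially overlaps it — only the 67.89 mm² overlap (of its 97.50 mm²) is removed, clipping the outline; the 6.5×4 cube at (8.5, 10.5) lies wholly inside it (removes its full 26.00 mm² and its 21.00 mm outline becomes a hole wall) — boundary (outer + 1 inner loop) = 135.39 mm. So its perimeter = 135.39 mm. Layer 34 is larger (135.39 vs 114.39 mm).

layer 34 (z = 10.2 mm)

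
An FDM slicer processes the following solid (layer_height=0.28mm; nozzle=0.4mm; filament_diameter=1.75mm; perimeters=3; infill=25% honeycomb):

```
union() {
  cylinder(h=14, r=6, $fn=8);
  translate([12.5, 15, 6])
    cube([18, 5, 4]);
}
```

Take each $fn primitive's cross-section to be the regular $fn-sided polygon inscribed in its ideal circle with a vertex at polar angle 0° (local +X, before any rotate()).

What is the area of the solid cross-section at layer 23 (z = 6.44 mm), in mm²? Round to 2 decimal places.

191.82 mm²

At z = 6.44 mm: the r=6 cylinder gives a regular 8-gon of circumradius 6 (constant along its height) (area = (8/2)·6.000²·sin(360°/8) = 101.82 mm²); the cube at (12.5, 15) is present — its section is the full 18×5 rectangle (area 90.00 mm²); Taking the union: the 2 present regions are separate (no shared area or edge), so areas and boundary lengths simply add and each stays a separate island — area = 191.82 mm². Overall, the cross-section has 2 separate islands. Net area = 191.82 mm².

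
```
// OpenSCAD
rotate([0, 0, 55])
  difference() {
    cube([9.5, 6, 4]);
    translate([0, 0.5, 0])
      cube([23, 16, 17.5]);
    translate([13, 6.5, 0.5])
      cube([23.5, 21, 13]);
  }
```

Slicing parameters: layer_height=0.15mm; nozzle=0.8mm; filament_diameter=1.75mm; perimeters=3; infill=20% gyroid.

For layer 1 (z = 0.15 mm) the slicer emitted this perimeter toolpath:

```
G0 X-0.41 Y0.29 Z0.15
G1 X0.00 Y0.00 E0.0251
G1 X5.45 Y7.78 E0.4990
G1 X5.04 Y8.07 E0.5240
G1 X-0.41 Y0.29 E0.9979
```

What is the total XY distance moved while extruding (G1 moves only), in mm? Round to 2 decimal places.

20.00 mm

Sum the Euclidean lengths of each G1 segment: total = 20.00 mm.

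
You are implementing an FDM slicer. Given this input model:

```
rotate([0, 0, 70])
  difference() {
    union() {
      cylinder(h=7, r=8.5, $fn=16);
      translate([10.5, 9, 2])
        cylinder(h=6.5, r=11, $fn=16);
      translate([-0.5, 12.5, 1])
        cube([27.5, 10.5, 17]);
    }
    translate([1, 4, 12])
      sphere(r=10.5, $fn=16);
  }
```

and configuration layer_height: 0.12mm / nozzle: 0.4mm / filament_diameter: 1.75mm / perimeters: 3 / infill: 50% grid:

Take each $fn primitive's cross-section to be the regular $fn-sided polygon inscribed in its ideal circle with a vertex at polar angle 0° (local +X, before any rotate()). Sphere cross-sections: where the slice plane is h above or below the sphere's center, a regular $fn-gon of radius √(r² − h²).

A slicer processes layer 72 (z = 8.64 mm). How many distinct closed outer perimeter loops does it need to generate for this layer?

At z = 8.64 mm: the cylinder is not intersected at this z (z outside [0, 7]); the cylinder at (10.5, 9) is not intersected at this z (z outside [2, 8.5]); the cube at (-0.5, 12.5) is present — its section is the full 27.5×10.5 rectangle; Merging all regions: only the 27.5×10.5 cube at (-0.5, 12.5) is present, so the union is just that shape — 1 connected region; the r=10.5 sphere at (1, 4) contributes a regular 16-gon of circumradius √(10.5²−3.36²) = 9.948; Subtracting the remaining from the first: starting from the result so far, the r=10.5 sphere at (1, 4) partially overlaps it — only the 6.38 mm² overlap (of its 302.96 mm²) is removed, clipping the outline — 1 connected region; (rotated 70° about Z; rotation is an isometry so areas/perimeters/island counts are preserved). The result has 1 disconnected region.

1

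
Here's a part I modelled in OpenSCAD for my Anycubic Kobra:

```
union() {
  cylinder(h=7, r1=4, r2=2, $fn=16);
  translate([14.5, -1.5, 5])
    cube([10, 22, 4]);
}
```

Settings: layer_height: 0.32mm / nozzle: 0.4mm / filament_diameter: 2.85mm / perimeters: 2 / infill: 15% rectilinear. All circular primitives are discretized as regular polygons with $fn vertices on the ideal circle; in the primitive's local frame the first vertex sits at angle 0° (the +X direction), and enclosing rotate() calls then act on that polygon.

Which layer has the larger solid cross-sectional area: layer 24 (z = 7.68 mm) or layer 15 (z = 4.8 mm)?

Layer 24 (z = 7.68): the cone does not reach this height (z outside [0, 7]); the cube at (14.5, -1.5) is present — its section is the full 10×22 rectangle (area 220.00 mm²); Merging all regions: only the 10×22 cube at (14.5, -1.5) is present, so the union is just that shape — area = 220.00 mm². So its area = 220.00 mm². Layer 15 (z = 4.8): the cone contributes a regular 16-gon of circumradius 2.629 (interpolated between r1=4 and r2=2 at t=0.686) (area = (16/2)·2.629²·sin(360°/16) = 21.15 mm²); the cube at (14.5, -1.5) is not intersected at this z (z outside [5, 9]); Combining (union): only the cone is present, so the union is just that shape — area = 21.15 mm². So its area = 21.15 mm². Layer 24 is larger (220.00 vs 21.15 mm²).

layer 24 (z = 7.68 mm)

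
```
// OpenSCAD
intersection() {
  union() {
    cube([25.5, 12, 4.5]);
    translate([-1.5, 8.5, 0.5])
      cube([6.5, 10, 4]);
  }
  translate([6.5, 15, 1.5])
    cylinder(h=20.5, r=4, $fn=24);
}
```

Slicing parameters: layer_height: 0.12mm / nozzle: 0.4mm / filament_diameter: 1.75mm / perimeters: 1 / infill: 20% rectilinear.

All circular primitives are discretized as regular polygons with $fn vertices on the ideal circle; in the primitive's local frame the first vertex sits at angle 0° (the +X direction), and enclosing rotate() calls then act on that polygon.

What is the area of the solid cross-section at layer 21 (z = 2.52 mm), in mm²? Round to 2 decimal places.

16.24 mm²

At z = 2.52 mm: the cube (footprint 25.5×12) is included at this height (area 306.00 mm²); the cube at (-1.5, 8.5) (footprint 6.5×10) is included at this height (area 65.00 mm²); Combining (union): the regions partially overlap — summed areas 371.00 mm² minus the doubly-counted overlap 17.50 mm² gives 353.50 mm² — area = 353.50 mm²; the r=4 cylinder at (6.5, 15) gives a regular 24-gon of circumradius 4 (constant along its height) (area = (24/2)·4.000²·sin(360°/24) = 49.69 mm²); After intersecting: the r=4 cylinder at (6.5, 15) partially overlaps the result so far; clipping to the common part keeps 16.24 mm² — area = 16.24 mm². Overall, the cross-section is a single solid region. Net area = 16.24 mm².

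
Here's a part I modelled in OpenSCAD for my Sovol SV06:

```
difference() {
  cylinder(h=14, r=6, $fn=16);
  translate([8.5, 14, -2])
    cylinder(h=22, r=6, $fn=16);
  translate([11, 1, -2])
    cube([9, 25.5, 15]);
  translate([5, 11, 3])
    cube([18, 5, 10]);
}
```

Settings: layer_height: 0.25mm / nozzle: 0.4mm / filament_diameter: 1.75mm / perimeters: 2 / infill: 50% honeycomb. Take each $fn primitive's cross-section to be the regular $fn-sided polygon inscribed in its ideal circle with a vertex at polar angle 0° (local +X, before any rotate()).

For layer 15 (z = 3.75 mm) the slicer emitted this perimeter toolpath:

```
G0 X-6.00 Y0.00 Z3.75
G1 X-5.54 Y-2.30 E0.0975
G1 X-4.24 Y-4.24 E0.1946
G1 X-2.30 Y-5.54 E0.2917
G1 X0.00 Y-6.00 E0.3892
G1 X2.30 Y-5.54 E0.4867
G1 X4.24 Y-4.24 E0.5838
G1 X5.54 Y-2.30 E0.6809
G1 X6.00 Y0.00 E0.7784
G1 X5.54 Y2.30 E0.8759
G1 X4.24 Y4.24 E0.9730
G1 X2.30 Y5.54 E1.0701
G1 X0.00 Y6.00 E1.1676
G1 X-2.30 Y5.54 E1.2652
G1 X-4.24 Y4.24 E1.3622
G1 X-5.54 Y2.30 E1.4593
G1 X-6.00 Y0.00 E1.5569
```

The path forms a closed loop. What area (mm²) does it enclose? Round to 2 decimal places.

110.15 mm²

Apply the shoelace formula to the sequence of (X, Y) vertices; enclosed area = 110.15 mm².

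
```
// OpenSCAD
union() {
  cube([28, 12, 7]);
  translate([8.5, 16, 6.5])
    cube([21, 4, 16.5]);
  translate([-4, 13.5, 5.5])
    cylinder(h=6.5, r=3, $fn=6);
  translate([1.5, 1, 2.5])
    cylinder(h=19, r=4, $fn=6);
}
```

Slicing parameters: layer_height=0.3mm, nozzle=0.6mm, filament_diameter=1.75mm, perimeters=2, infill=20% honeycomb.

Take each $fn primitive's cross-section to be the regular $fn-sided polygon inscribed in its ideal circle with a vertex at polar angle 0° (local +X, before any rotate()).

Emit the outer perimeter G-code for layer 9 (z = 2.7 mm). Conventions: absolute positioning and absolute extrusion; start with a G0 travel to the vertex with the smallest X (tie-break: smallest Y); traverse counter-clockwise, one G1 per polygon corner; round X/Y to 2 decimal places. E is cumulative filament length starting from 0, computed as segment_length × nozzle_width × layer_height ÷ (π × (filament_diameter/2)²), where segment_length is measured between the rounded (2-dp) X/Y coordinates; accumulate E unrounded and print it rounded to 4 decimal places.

At z = 2.7 mm: the cube is present — its section is the full 28×12 rectangle; the cube at (8.5, 16) does not reach this height (z outside [6.5, 23]); the cylinder at (-4, 13.5) does not reach this height (z outside [5.5, 12]); the cylinder at (1.5, 1): section is a regular 6-gon, circumradius r=4; Taking the union: the regions partially overlap (shared area 20.80 mm²), so overlapping operands fuse into one piece — 1 connected region. The outline is a single polygon with 9 vertices. Extrusion per mm of travel: 0.6 × 0.3 / (π × 0.875²) = 0.074835. Accumulating E over each segment gives final E = 6.4323.

G0 X-2.50 Y1.00 Z2.70
G1 X-0.50 Y-2.46 E0.2991
G1 X3.50 Y-2.46 E0.5984
G1 X4.92 Y0.00 E0.8110
G1 X28.00 Y0.00 E2.5382
G1 X28.00 Y12.00 E3.4362
G1 X0.00 Y12.00 E5.5316
G1 X0.00 Y4.46 E6.0958
G1 X-0.50 Y4.46 E6.1333
G1 X-2.50 Y1.00 E6.4323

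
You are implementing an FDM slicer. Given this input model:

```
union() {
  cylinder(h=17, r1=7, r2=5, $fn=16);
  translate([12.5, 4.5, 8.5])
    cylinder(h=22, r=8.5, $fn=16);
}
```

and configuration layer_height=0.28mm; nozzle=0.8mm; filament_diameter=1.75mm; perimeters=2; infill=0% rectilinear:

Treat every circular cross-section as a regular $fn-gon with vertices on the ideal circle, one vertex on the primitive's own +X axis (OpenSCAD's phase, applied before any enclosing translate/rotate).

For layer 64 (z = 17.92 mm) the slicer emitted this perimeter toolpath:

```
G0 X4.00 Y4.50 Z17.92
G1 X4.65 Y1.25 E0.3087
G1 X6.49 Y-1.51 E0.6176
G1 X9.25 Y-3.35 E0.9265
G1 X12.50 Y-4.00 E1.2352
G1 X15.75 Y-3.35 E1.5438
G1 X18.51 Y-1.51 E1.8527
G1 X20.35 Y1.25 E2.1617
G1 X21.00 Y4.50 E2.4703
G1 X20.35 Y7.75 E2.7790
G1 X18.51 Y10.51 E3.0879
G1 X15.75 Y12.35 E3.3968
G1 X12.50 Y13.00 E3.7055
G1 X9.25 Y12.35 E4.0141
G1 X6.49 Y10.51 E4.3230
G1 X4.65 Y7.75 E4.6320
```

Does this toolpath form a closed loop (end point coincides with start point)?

no

Start point (G0): (4.00, 4.50). End point (last G1): the path does not return to the start — open.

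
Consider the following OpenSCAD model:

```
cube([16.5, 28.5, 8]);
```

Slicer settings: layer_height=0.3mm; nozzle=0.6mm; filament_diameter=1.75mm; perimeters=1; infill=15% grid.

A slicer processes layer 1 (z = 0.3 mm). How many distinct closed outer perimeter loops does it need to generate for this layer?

1

At z = 0.3 mm: the cube is present — its section is the full 16.5×28.5 rectangle. The result has 1 disconnected region.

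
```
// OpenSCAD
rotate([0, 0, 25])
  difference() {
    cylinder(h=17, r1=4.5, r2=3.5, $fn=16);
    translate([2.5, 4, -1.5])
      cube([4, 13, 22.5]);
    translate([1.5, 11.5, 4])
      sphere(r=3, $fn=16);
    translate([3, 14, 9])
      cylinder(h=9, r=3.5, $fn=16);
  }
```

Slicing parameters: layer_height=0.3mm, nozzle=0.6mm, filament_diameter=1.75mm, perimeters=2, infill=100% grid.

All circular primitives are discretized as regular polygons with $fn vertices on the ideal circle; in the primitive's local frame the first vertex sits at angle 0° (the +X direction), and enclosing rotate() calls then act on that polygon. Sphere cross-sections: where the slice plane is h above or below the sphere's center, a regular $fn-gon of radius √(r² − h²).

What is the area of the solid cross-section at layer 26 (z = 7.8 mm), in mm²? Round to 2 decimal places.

At z = 7.8 mm: the cone contributes a regular 16-gon of circumradius 4.041 (interpolated between r1=4.5 and r2=3.5 at t=0.459) (area = (16/2)·4.041²·sin(360°/16) = 50.00 mm²); the 4×13 cube at (2.5, 4) contributes its full rectangle (area 52.00 mm²); the sphere at (1.5, 11.5) is absent (|z−center|=3.800 > r=3); the cylinder at (3, 14) is absent (z outside [9, 18]); Taking the first minus the rest: starting from the cone (50.00 mm²), the 4×13 cube at (2.5, 4) misses the remaining region (no effect) — area = 50.00 mm²; (whole slice rotated 25° about Z — lengths, areas and connectivity unchanged). Overall, the cross-section is a single solid region. Net area = 50.00 mm².

50.00 mm²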